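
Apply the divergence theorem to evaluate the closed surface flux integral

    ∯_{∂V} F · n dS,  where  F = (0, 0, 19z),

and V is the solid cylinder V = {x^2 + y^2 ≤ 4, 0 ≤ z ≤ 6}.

By the divergence theorem,

    ∯_{∂V} F · n dS = ∭_V (∇ · F) dV.

Compute the divergence:
    ∇ · F = ∂F_x/∂x + ∂F_y/∂y + ∂F_z/∂z = 0 + 0 + 19 = 19.

In cylindrical coordinates, x = r cos(θ), y = r sin(θ), z = z, dV = r dr dθ dz, with 0 ≤ r ≤ 2, 0 ≤ θ ≤ 2π, 0 ≤ z ≤ 6.

The integrand, after substitution and multiplying by the volume element, becomes (19) · r, so

    ∭_V (∇·F) dV = ∫_0^{2π} ∫_0^{2} ∫_0^{6} (19) · r dz dr dθ.

Inner (z from 0 to 6): 114r.
Middle (r from 0 to 2): 228.
Outer (θ from 0 to 2π): 456π.

Therefore ∯_{∂V} F · n dS = 456π.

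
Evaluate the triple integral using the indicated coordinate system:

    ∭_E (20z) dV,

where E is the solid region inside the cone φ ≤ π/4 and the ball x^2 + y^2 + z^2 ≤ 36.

In spherical coordinates, x = ρ sin(φ) cos(θ), y = ρ sin(φ) sin(θ), z = ρ cos(φ), and dV = ρ^2 sin(φ) dρ dφ dθ.

The integrand becomes 20ρ cos(φ), so

    ∭_E (20z) dV = ∫_{0}^{2π} ∫_{0}^{π/4} ∫_{0}^{6} (20ρ cos(φ)) · ρ^2 sin(φ) dρ dφ dθ.

Inner (ρ): 3240sin(2φ).
Middle (φ): 1620.
Outer (θ): 3240π.

Therefore the triple integral equals 3240π.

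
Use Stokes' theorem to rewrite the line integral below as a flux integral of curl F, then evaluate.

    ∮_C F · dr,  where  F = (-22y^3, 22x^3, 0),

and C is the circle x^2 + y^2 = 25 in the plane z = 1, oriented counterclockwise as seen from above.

Let S be the flat disk x^2 + y^2 ≤ 25 in the plane z = 1, with upward unit normal n̂ = ẑ. By Stokes' theorem,

    ∮_C F · dr = ∬_S (∇ × F) · n̂ dS = ∬_D (curl F)_z dA,

where D is the disk x^2 + y^2 ≤ 25.

Compute the curl of F = (-22y^3, 22x^3, 0):
    (∇ × F)_x = ∂F_z/∂y - ∂F_y/∂z = 0,
    (∇ × F)_y = ∂F_x/∂z - ∂F_z/∂x = 0,
    (∇ × F)_z = ∂F_y/∂x - ∂F_x/∂y = 66x^2 + 66y^2.

On z = 1, (curl F)_z = 66x^2 + 66y^2.

Convert to polar (x = r cos θ, y = r sin θ, dA = r dr dθ); the integrand becomes 66r^2, so

    ∬_D (curl F)_z dA = ∫_0^{2π} ∫_0^{5} (66r^2) · r dr dθ.

Inner (r from 0 to 5): 20625/2.
Outer (θ from 0 to 2π): 20625π.

Therefore ∮_C F · dr = 20625π.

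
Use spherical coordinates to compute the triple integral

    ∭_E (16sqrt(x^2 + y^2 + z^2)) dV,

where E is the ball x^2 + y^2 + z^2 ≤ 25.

In spherical coordinates, x = ρ sin(φ) cos(θ), y = ρ sin(φ) sin(θ), z = ρ cos(φ), and dV = ρ^2 sin(φ) dρ dφ dθ.

The integrand becomes 16ρ, so

    ∭_E (16sqrt(x^2 + y^2 + z^2)) dV = ∫_{0}^{2π} ∫_{0}^{π} ∫_{0}^{5} (16ρ) · ρ^2 sin(φ) dρ dφ dθ.

Inner (ρ): 2500sin(φ).
Middle (φ): 5000.
Outer (θ): 10000π.

Therefore the triple integral equals 10000π.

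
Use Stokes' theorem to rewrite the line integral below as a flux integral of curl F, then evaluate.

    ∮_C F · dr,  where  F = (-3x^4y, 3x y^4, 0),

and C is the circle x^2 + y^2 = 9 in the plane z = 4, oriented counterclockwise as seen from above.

Let S be the flat disk x^2 + y^2 ≤ 9 in the plane z = 4, with upward unit normal n̂ = ẑ. By Stokes' theorem,

    ∮_C F · dr = ∬_S (∇ × F) · n̂ dS = ∬_D (curl F)_z dA,

where D is the disk x^2 + y^2 ≤ 9.

Compute the curl of F = (-3x^4y, 3x y^4, 0):
    (∇ × F)_x = ∂F_z/∂y - ∂F_y/∂z = 0,
    (∇ × F)_y = ∂F_x/∂z - ∂F_z/∂x = 0,
    (∇ × F)_z = ∂F_y/∂x - ∂F_x/∂y = 3x^4 + 3y^4.

On z = 4, (curl F)_z = 3x^4 + 3y^4.

Convert to polar (x = r cos θ, y = r sin θ, dA = r dr dθ); the integrand becomes 3r^4(sin(θ)^4 + cos(θ)^4), so

    ∬_D (curl F)_z dA = ∫_0^{2π} ∫_0^{3} (3r^4(sin(θ)^4 + cos(θ)^4)) · r dr dθ.

Inner (r from 0 to 3): 729sin(θ)^4/2 + 729cos(θ)^4/2.
Outer (θ from 0 to 2π): 2187π/4.

Therefore ∮_C F · dr = 2187π/4.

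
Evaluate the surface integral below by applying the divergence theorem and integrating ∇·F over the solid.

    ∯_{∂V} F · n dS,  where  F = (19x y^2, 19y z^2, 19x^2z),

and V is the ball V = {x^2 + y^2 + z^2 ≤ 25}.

By the divergence theorem,

    ∯_{∂V} F · n dS = ∭_V (∇ · F) dV.

Compute the divergence:
    ∇ · F = ∂F_x/∂x + ∂F_y/∂y + ∂F_z/∂z = 19y^2 + 19z^2 + 19x^2 = 19x^2 + 19y^2 + 19z^2.

In spherical coordinates, x = ρ sin(φ) cos(θ), y = ρ sin(φ) sin(θ), z = ρ cos(φ), dV = ρ^2 sin(φ) dρ dφ dθ, with 0 ≤ ρ ≤ 5, 0 ≤ φ ≤ π, 0 ≤ θ ≤ 2π.

The integrand, after substitution and multiplying by the volume element, becomes (19ρ^2) · ρ^2 sin(φ), so

    ∭_V (∇·F) dV = ∫_0^{2π} ∫_0^{π} ∫_0^{5} (19ρ^2) · ρ^2 sin(φ) dρ dφ dθ.

Inner (ρ from 0 to 5): 11875sin(φ).
Middle (φ from 0 to π): 23750.
Outer (θ from 0 to 2π): 47500π.

Therefore ∯_{∂V} F · n dS = 47500π.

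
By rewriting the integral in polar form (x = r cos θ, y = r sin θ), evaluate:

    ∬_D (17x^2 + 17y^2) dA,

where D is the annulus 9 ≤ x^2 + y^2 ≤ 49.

The region D is 3 ≤ r ≤ 7, 0 ≤ θ ≤ 2π in polar coordinates, where x = r cos(θ), y = r sin(θ), and dA = r dr dθ.

Under the substitution, the integrand becomes 17r^2, so

    ∬_D (17x^2 + 17y^2) dA = ∫_{0}^{2π} ∫_{3}^{7} (17r^2) · r dr dθ.

Inner integral (in r): ∫_{3}^{7} (17r^2) · r dr = 9860.

Outer integral (in θ): ∫_{0}^{2π} (9860) dθ = 19720π.

Therefore ∬_D (17x^2 + 17y^2) dA = 19720π.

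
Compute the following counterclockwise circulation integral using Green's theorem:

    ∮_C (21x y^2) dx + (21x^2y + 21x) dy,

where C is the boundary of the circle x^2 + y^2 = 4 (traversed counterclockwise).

Green's theorem converts the closed line integral into a double integral over the enclosed region D:

    ∮_C P dx + Q dy = ∬_D (∂Q/∂x - ∂P/∂y) dA.

Here P = 21x y^2, Q = 21x^2y + 21x, so

    ∂Q/∂x = 42x y + 21,    ∂P/∂y = 42x y,
    ∂Q/∂x - ∂P/∂y = 21.

D is the region x^2 + y^2 ≤ 4. Evaluating the double integral:

In polar coordinates (x = r cos θ, y = r sin θ, dA = r dr dθ) the integrand becomes 21, so

    ∬_D (21) dA = ∫_0^{2π} ∫_0^{2} (21) · r dr dθ.

Inner (r from 0 to 2): 42.
Outer (θ from 0 to 2π): 84π.

Therefore ∮_C P dx + Q dy = 84π.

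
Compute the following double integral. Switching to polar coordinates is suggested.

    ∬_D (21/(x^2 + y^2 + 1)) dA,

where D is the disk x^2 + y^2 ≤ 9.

The region D is 0 ≤ r ≤ 3, 0 ≤ θ ≤ 2π in polar coordinates, where x = r cos(θ), y = r sin(θ), and dA = r dr dθ.

Under the substitution, the integrand becomes 21/(r^2 + 1), so

    ∬_D (21/(x^2 + y^2 + 1)) dA = ∫_{0}^{2π} ∫_{0}^{3} (21/(r^2 + 1)) · r dr dθ.

Inner integral (in r): ∫_{0}^{3} (21/(r^2 + 1)) · r dr = 21log(10)/2.

Outer integral (in θ): ∫_{0}^{2π} (21log(10)/2) dθ = 21π log(10).

Therefore ∬_D (21/(x^2 + y^2 + 1)) dA = 21π log(10).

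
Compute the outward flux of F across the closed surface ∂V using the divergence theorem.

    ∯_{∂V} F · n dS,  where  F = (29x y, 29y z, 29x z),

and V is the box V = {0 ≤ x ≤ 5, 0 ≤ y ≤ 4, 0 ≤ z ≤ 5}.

By the divergence theorem,

    ∯_{∂V} F · n dS = ∭_V (∇ · F) dV.

Compute the divergence:
    ∇ · F = ∂F_x/∂x + ∂F_y/∂y + ∂F_z/∂z = 29y + 29z + 29x = 29x + 29y + 29z.

V is a rectangular box, so dV = dx dy dz with 0 ≤ x ≤ 5, 0 ≤ y ≤ 4, 0 ≤ z ≤ 5.

Integrate (29x + 29y + 29z) over V as an iterated integral:

    ∭_V (∇·F) dV = ∫_0^{5} ∫_0^{4} ∫_0^{5} (29x + 29y + 29z) dz dy dx.

Inner (z from 0 to 5): 145x + 145y + 725/2.
Middle (y from 0 to 4): 580x + 2610.
Outer (x from 0 to 5): 20300.

Therefore ∯_{∂V} F · n dS = 20300.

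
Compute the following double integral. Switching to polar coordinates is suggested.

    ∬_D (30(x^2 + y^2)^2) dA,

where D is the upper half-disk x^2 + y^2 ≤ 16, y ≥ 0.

The region D is 0 ≤ r ≤ 4, 0 ≤ θ ≤ π in polar coordinates, where x = r cos(θ), y = r sin(θ), and dA = r dr dθ.

Under the substitution, the integrand becomes 30r^4, so

    ∬_D (30(x^2 + y^2)^2) dA = ∫_{0}^{π} ∫_{0}^{4} (30r^4) · r dr dθ.

Inner integral (in r): ∫_{0}^{4} (30r^4) · r dr = 20480.

Outer integral (in θ): ∫_{0}^{π} (20480) dθ = 20480π.

Therefore ∬_D (30(x^2 + y^2)^2) dA = 20480π.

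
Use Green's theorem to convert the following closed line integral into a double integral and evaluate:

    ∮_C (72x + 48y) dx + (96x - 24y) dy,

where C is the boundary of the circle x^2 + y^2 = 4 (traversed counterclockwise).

Green's theorem converts the closed line integral into a double integral over the enclosed region D:

    ∮_C P dx + Q dy = ∬_D (∂Q/∂x - ∂P/∂y) dA.

Here P = 72x + 48y, Q = 96x - 24y, so

    ∂Q/∂x = 96,    ∂P/∂y = 48,
    ∂Q/∂x - ∂P/∂y = 48.

D is the region x^2 + y^2 ≤ 4. Evaluating the double integral:

In polar coordinates (x = r cos θ, y = r sin θ, dA = r dr dθ) the integrand becomes 48, so

    ∬_D (48) dA = ∫_0^{2π} ∫_0^{2} (48) · r dr dθ.

Inner (r from 0 to 2): 96.
Outer (θ from 0 to 2π): 192π.

Therefore ∮_C P dx + Q dy = 192π.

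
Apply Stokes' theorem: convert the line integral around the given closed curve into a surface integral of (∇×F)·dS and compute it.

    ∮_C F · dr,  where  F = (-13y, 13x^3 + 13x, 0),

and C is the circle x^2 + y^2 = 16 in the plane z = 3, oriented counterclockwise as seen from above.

Let S be the flat disk x^2 + y^2 ≤ 16 in the plane z = 3, with upward unit normal n̂ = ẑ. By Stokes' theorem,

    ∮_C F · dr = ∬_S (∇ × F) · n̂ dS = ∬_D (curl F)_z dA,

where D is the disk x^2 + y^2 ≤ 16.

Compute the curl of F = (-13y, 13x^3 + 13x, 0):
    (∇ × F)_x = ∂F_z/∂y - ∂F_y/∂z = 0,
    (∇ × F)_y = ∂F_x/∂z - ∂F_z/∂x = 0,
    (∇ × F)_z = ∂F_y/∂x - ∂F_x/∂y = 39x^2 + 26.

On z = 3, (curl F)_z = 39x^2 + 26.

Convert to polar (x = r cos θ, y = r sin θ, dA = r dr dθ); the integrand becomes 39r^2cos(θ)^2 + 26, so

    ∬_D (curl F)_z dA = ∫_0^{2π} ∫_0^{4} (39r^2cos(θ)^2 + 26) · r dr dθ.

Inner (r from 0 to 4): 2496cos(θ)^2 + 208.
Outer (θ from 0 to 2π): 2912π.

Therefore ∮_C F · dr = 2912π.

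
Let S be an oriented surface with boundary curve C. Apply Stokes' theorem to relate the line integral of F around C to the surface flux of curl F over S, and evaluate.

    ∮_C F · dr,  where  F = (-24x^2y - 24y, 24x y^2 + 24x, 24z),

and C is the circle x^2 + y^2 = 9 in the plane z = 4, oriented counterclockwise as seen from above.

Let S be the flat disk x^2 + y^2 ≤ 9 in the plane z = 4, with upward unit normal n̂ = ẑ. By Stokes' theorem,

    ∮_C F · dr = ∬_S (∇ × F) · n̂ dS = ∬_D (curl F)_z dA,

where D is the disk x^2 + y^2 ≤ 9.

Compute the curl of F = (-24x^2y - 24y, 24x y^2 + 24x, 24z):
    (∇ × F)_x = ∂F_z/∂y - ∂F_y/∂z = 0,
    (∇ × F)_y = ∂F_x/∂z - ∂F_z/∂x = 0,
    (∇ × F)_z = ∂F_y/∂x - ∂F_x/∂y = 24x^2 + 24y^2 + 48.

On z = 4, (curl F)_z = 24x^2 + 24y^2 + 48.

Convert to polar (x = r cos θ, y = r sin θ, dA = r dr dθ); the integrand becomes 24r^2 + 48, so

    ∬_D (curl F)_z dA = ∫_0^{2π} ∫_0^{3} (24r^2 + 48) · r dr dθ.

Inner (r from 0 to 3): 702.
Outer (θ from 0 to 2π): 1404π.

Therefore ∮_C F · dr = 1404π.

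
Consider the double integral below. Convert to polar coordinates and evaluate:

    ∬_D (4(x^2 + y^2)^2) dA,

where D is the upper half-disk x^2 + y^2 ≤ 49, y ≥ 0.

The region D is 0 ≤ r ≤ 7, 0 ≤ θ ≤ π in polar coordinates, where x = r cos(θ), y = r sin(θ), and dA = r dr dθ.

Under the substitution, the integrand becomes 4r^4, so

    ∬_D (4(x^2 + y^2)^2) dA = ∫_{0}^{π} ∫_{0}^{7} (4r^4) · r dr dθ.

Inner integral (in r): ∫_{0}^{7} (4r^4) · r dr = 235298/3.

Outer integral (in θ): ∫_{0}^{π} (235298/3) dθ = 235298π/3.

Therefore ∬_D (4(x^2 + y^2)^2) dA = 235298π/3.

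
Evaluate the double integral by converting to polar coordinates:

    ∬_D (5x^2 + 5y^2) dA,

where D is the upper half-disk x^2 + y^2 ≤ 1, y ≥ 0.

The region D is 0 ≤ r ≤ 1, 0 ≤ θ ≤ π in polar coordinates, where x = r cos(θ), y = r sin(θ), and dA = r dr dθ.

Under the substitution, the integrand becomes 5r^2, so

    ∬_D (5x^2 + 5y^2) dA = ∫_{0}^{π} ∫_{0}^{1} (5r^2) · r dr dθ.

Inner integral (in r): ∫_{0}^{1} (5r^2) · r dr = 5/4.

Outer integral (in θ): ∫_{0}^{π} (5/4) dθ = 5π/4.

Therefore ∬_D (5x^2 + 5y^2) dA = 5π/4.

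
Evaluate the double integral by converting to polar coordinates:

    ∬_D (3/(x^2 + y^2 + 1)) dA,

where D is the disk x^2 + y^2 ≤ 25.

The region D is 0 ≤ r ≤ 5, 0 ≤ θ ≤ 2π in polar coordinates, where x = r cos(θ), y = r sin(θ), and dA = r dr dθ.

Under the substitution, the integrand becomes 3/(r^2 + 1), so

    ∬_D (3/(x^2 + y^2 + 1)) dA = ∫_{0}^{2π} ∫_{0}^{5} (3/(r^2 + 1)) · r dr dθ.

Inner integral (in r): ∫_{0}^{5} (3/(r^2 + 1)) · r dr = 3log(26)/2.

Outer integral (in θ): ∫_{0}^{2π} (3log(26)/2) dθ = 3π log(26).

Therefore ∬_D (3/(x^2 + y^2 + 1)) dA = 3π log(26).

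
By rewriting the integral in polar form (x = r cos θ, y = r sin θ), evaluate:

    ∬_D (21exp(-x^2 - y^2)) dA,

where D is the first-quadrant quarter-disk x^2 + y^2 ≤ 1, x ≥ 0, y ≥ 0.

The region D is 0 ≤ r ≤ 1, 0 ≤ θ ≤ π/2 in polar coordinates, where x = r cos(θ), y = r sin(θ), and dA = r dr dθ.

Under the substitution, the integrand becomes 21exp(-r^2), so

    ∬_D (21exp(-x^2 - y^2)) dA = ∫_{0}^{π/2} ∫_{0}^{1} (21exp(-r^2)) · r dr dθ.

Inner integral (in r): ∫_{0}^{1} (21exp(-r^2)) · r dr = 21/2 - 21exp(-1)/2.

Outer integral (in θ): ∫_{0}^{π/2} (21/2 - 21exp(-1)/2) dθ = -21π (1 - e)exp(-1)/4.

Therefore ∬_D (21exp(-x^2 - y^2)) dA = -21π (1 - e)exp(-1)/4.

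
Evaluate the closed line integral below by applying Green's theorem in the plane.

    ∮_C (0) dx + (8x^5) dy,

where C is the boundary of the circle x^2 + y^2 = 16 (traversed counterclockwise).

Green's theorem converts the closed line integral into a double integral over the enclosed region D:

    ∮_C P dx + Q dy = ∬_D (∂Q/∂x - ∂P/∂y) dA.

Here P = 0, Q = 8x^5, so

    ∂Q/∂x = 40x^4,    ∂P/∂y = 0,
    ∂Q/∂x - ∂P/∂y = 40x^4.

D is the region x^2 + y^2 ≤ 16. Evaluating the double integral:

In polar coordinates (x = r cos θ, y = r sin θ, dA = r dr dθ) the integrand becomes 40r^4cos(θ)^4, so

    ∬_D (40x^4) dA = ∫_0^{2π} ∫_0^{4} (40r^4cos(θ)^4) · r dr dθ.

Inner (r from 0 to 4): 81920cos(θ)^4/3.
Outer (θ from 0 to 2π): 20480π.

Therefore ∮_C P dx + Q dy = 20480π.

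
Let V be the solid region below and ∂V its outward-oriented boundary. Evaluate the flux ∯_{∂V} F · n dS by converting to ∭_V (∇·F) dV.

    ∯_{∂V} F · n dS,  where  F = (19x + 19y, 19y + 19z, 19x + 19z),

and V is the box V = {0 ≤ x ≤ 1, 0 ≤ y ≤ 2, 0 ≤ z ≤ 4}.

By the divergence theorem,

    ∯_{∂V} F · n dS = ∭_V (∇ · F) dV.

Compute the divergence:
    ∇ · F = ∂F_x/∂x + ∂F_y/∂y + ∂F_z/∂z = 19 + 19 + 19 = 57.

V is a rectangular box, so dV = dx dy dz with 0 ≤ x ≤ 1, 0 ≤ y ≤ 2, 0 ≤ z ≤ 4.

Integrate (57) over V as an iterated integral:

    ∭_V (∇·F) dV = ∫_0^{1} ∫_0^{2} ∫_0^{4} (57) dz dy dx.

Inner (z from 0 to 4): 228.
Middle (y from 0 to 2): 456.
Outer (x from 0 to 1): 456.

Therefore ∯_{∂V} F · n dS = 456.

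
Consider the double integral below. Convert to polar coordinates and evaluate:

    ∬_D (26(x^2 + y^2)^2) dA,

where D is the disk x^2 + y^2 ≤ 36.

The region D is 0 ≤ r ≤ 6, 0 ≤ θ ≤ 2π in polar coordinates, where x = r cos(θ), y = r sin(θ), and dA = r dr dθ.

Under the substitution, the integrand becomes 26r^4, so

    ∬_D (26(x^2 + y^2)^2) dA = ∫_{0}^{2π} ∫_{0}^{6} (26r^4) · r dr dθ.

Inner integral (in r): ∫_{0}^{6} (26r^4) · r dr = 202176.

Outer integral (in θ): ∫_{0}^{2π} (202176) dθ = 404352π.

Therefore ∬_D (26(x^2 + y^2)^2) dA = 404352π.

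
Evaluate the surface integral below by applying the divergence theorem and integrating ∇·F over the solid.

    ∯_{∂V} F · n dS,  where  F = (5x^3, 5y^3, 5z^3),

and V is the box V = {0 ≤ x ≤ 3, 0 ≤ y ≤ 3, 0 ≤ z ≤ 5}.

By the divergence theorem,

    ∯_{∂V} F · n dS = ∭_V (∇ · F) dV.

Compute the divergence:
    ∇ · F = ∂F_x/∂x + ∂F_y/∂y + ∂F_z/∂z = 15x^2 + 15y^2 + 15z^2.

V is a rectangular box, so dV = dx dy dz with 0 ≤ x ≤ 3, 0 ≤ y ≤ 3, 0 ≤ z ≤ 5.

Integrate (15x^2 + 15y^2 + 15z^2) over V as an iterated integral:

    ∭_V (∇·F) dV = ∫_0^{3} ∫_0^{3} ∫_0^{5} (15x^2 + 15y^2 + 15z^2) dz dy dx.

Inner (z from 0 to 5): 75x^2 + 75y^2 + 625.
Middle (y from 0 to 3): 225x^2 + 2550.
Outer (x from 0 to 3): 9675.

Therefore ∯_{∂V} F · n dS = 9675.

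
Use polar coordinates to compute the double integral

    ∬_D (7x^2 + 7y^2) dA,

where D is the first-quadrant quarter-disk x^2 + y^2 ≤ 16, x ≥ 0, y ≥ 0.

The region D is 0 ≤ r ≤ 4, 0 ≤ θ ≤ π/2 in polar coordinates, where x = r cos(θ), y = r sin(θ), and dA = r dr dθ.

Under the substitution, the integrand becomes 7r^2, so

    ∬_D (7x^2 + 7y^2) dA = ∫_{0}^{π/2} ∫_{0}^{4} (7r^2) · r dr dθ.

Inner integral (in r): ∫_{0}^{4} (7r^2) · r dr = 448.

Outer integral (in θ): ∫_{0}^{π/2} (448) dθ = 224π.

Therefore ∬_D (7x^2 + 7y^2) dA = 224π.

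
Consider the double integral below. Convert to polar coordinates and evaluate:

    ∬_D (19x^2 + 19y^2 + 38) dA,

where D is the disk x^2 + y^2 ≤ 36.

The region D is 0 ≤ r ≤ 6, 0 ≤ θ ≤ 2π in polar coordinates, where x = r cos(θ), y = r sin(θ), and dA = r dr dθ.

Under the substitution, the integrand becomes 19r^2 + 38, so

    ∬_D (19x^2 + 19y^2 + 38) dA = ∫_{0}^{2π} ∫_{0}^{6} (19r^2 + 38) · r dr dθ.

Inner integral (in r): ∫_{0}^{6} (19r^2 + 38) · r dr = 6840.

Outer integral (in θ): ∫_{0}^{2π} (6840) dθ = 13680π.

Therefore ∬_D (19x^2 + 19y^2 + 38) dA = 13680π.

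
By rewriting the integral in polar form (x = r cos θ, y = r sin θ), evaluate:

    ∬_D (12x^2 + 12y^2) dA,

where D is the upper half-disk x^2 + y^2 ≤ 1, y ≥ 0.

The region D is 0 ≤ r ≤ 1, 0 ≤ θ ≤ π in polar coordinates, where x = r cos(θ), y = r sin(θ), and dA = r dr dθ.

Under the substitution, the integrand becomes 12r^2, so

    ∬_D (12x^2 + 12y^2) dA = ∫_{0}^{π} ∫_{0}^{1} (12r^2) · r dr dθ.

Inner integral (in r): ∫_{0}^{1} (12r^2) · r dr = 3.

Outer integral (in θ): ∫_{0}^{π} (3) dθ = 3π.

Therefore ∬_D (12x^2 + 12y^2) dA = 3π.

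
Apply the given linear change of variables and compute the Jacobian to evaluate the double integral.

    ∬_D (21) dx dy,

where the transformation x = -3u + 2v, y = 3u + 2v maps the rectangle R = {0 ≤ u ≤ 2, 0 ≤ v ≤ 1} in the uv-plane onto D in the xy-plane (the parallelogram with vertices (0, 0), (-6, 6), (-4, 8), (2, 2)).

Compute the Jacobian determinant of (x, y) with respect to (u, v):

    ∂(x,y)/∂(u,v) = | -3  2 | = (-3)(2) - (2)(3) = -12.
                   | 3  2 |

Its absolute value is |J| = 12 (the area scaling factor).

Substituting x = -3u + 2v, y = 3u + 2v into the integrand,

    21 → 21,

so the integral becomes

    ∬_R (21) · |J| du dv = ∫_0^2 ∫_0^1 (252) dv du.

Inner (v): 252.
Outer (u): 504.

Therefore ∬_D (21) dx dy = 504.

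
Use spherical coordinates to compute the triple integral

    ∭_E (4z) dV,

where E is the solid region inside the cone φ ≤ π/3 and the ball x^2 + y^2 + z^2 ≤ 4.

In spherical coordinates, x = ρ sin(φ) cos(θ), y = ρ sin(φ) sin(θ), z = ρ cos(φ), and dV = ρ^2 sin(φ) dρ dφ dθ.

The integrand becomes 4ρ cos(φ), so

    ∭_E (4z) dV = ∫_{0}^{2π} ∫_{0}^{π/3} ∫_{0}^{2} (4ρ cos(φ)) · ρ^2 sin(φ) dρ dφ dθ.

Inner (ρ): 8sin(2φ).
Middle (φ): 6.
Outer (θ): 12π.

Therefore the triple integral equals 12π.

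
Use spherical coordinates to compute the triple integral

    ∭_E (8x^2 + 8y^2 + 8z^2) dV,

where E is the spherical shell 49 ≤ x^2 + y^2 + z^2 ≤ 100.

In spherical coordinates, x = ρ sin(φ) cos(θ), y = ρ sin(φ) sin(θ), z = ρ cos(φ), and dV = ρ^2 sin(φ) dρ dφ dθ.

The integrand becomes 8ρ^2, so

    ∭_E (8x^2 + 8y^2 + 8z^2) dV = ∫_{0}^{2π} ∫_{0}^{π} ∫_{7}^{10} (8ρ^2) · ρ^2 sin(φ) dρ dφ dθ.

Inner (ρ): 665544sin(φ)/5.
Middle (φ): 1331088/5.
Outer (θ): 2662176π/5.

Therefore the triple integral equals 2662176π/5.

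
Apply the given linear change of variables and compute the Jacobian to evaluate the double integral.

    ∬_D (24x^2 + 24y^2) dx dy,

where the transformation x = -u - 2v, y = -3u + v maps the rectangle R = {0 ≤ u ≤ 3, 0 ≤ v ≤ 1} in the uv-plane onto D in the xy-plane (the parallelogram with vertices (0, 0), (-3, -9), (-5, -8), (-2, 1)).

Compute the Jacobian determinant of (x, y) with respect to (u, v):

    ∂(x,y)/∂(u,v) = | -1  -2 | = (-1)(1) - (-2)(-3) = -7.
                   | -3  1 |

Its absolute value is |J| = 7 (the area scaling factor).

Substituting x = -u - 2v, y = -3u + v into the integrand,

    24x^2 + 24y^2 → 240u^2 - 48u v + 120v^2,

so the integral becomes

    ∬_R (240u^2 - 48u v + 120v^2) · |J| du dv = ∫_0^3 ∫_0^1 (1680u^2 - 336u v + 840v^2) dv du.

Inner (v): 1680u^2 - 168u + 280.
Outer (u): 15204.

Therefore ∬_D (24x^2 + 24y^2) dx dy = 15204.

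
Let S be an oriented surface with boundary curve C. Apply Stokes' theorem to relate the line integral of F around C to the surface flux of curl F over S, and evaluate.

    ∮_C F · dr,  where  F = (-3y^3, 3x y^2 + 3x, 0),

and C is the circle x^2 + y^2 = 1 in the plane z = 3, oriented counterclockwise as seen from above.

Let S be the flat disk x^2 + y^2 ≤ 1 in the plane z = 3, with upward unit normal n̂ = ẑ. By Stokes' theorem,

    ∮_C F · dr = ∬_S (∇ × F) · n̂ dS = ∬_D (curl F)_z dA,

where D is the disk x^2 + y^2 ≤ 1.

Compute the curl of F = (-3y^3, 3x y^2 + 3x, 0):
    (∇ × F)_x = ∂F_z/∂y - ∂F_y/∂z = 0,
    (∇ × F)_y = ∂F_x/∂z - ∂F_z/∂x = 0,
    (∇ × F)_z = ∂F_y/∂x - ∂F_x/∂y = 12y^2 + 3.

On z = 3, (curl F)_z = 12y^2 + 3.

Convert to polar (x = r cos θ, y = r sin θ, dA = r dr dθ); the integrand becomes 12r^2sin(θ)^2 + 3, so

    ∬_D (curl F)_z dA = ∫_0^{2π} ∫_0^{1} (12r^2sin(θ)^2 + 3) · r dr dθ.

Inner (r from 0 to 1): 3sin(θ)^2 + 3/2.
Outer (θ from 0 to 2π): 6π.

Therefore ∮_C F · dr = 6π.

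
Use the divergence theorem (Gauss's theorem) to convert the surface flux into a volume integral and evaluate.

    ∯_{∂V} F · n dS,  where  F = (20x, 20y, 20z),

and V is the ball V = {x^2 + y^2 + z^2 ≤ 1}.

By the divergence theorem,

    ∯_{∂V} F · n dS = ∭_V (∇ · F) dV.

Compute the divergence:
    ∇ · F = ∂F_x/∂x + ∂F_y/∂y + ∂F_z/∂z = 20 + 20 + 20 = 60.

In spherical coordinates, x = ρ sin(φ) cos(θ), y = ρ sin(φ) sin(θ), z = ρ cos(φ), dV = ρ^2 sin(φ) dρ dφ dθ, with 0 ≤ ρ ≤ 1, 0 ≤ φ ≤ π, 0 ≤ θ ≤ 2π.

The integrand, after substitution and multiplying by the volume element, becomes (60) · ρ^2 sin(φ), so

    ∭_V (∇·F) dV = ∫_0^{2π} ∫_0^{π} ∫_0^{1} (60) · ρ^2 sin(φ) dρ dφ dθ.

Inner (ρ from 0 to 1): 20sin(φ).
Middle (φ from 0 to π): 40.
Outer (θ from 0 to 2π): 80π.

Therefore ∯_{∂V} F · n dS = 80π.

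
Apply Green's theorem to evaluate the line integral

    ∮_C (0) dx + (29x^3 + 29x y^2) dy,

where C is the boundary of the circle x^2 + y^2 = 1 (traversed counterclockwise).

Green's theorem converts the closed line integral into a double integral over the enclosed region D:

    ∮_C P dx + Q dy = ∬_D (∂Q/∂x - ∂P/∂y) dA.

Here P = 0, Q = 29x^3 + 29x y^2, so

    ∂Q/∂x = 87x^2 + 29y^2,    ∂P/∂y = 0,
    ∂Q/∂x - ∂P/∂y = 87x^2 + 29y^2.

D is the region x^2 + y^2 ≤ 1. Evaluating the double integral:

In polar coordinates (x = r cos θ, y = r sin θ, dA = r dr dθ) the integrand becomes 29r^2(cos(2θ) + 2), so

    ∬_D (87x^2 + 29y^2) dA = ∫_0^{2π} ∫_0^{1} (29r^2(cos(2θ) + 2)) · r dr dθ.

Inner (r from 0 to 1): 29cos(2θ)/4 + 29/2.
Outer (θ from 0 to 2π): 29π.

Therefore ∮_C P dx + Q dy = 29π.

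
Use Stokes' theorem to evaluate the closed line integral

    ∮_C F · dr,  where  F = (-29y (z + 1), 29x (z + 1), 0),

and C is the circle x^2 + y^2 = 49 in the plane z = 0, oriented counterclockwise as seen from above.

Let S be the flat disk x^2 + y^2 ≤ 49 in the plane z = 0, with upward unit normal n̂ = ẑ. By Stokes' theorem,

    ∮_C F · dr = ∬_S (∇ × F) · n̂ dS = ∬_D (curl F)_z dA,

where D is the disk x^2 + y^2 ≤ 49.

Compute the curl of F = (-29y (z + 1), 29x (z + 1), 0):
    (∇ × F)_x = ∂F_z/∂y - ∂F_y/∂z = -29x,
    (∇ × F)_y = ∂F_x/∂z - ∂F_z/∂x = -29y,
    (∇ × F)_z = ∂F_y/∂x - ∂F_x/∂y = 58z + 58.

On z = 0, (curl F)_z = 58.

Convert to polar (x = r cos θ, y = r sin θ, dA = r dr dθ); the integrand becomes 58, so

    ∬_D (curl F)_z dA = ∫_0^{2π} ∫_0^{7} (58) · r dr dθ.

Inner (r from 0 to 7): 1421.
Outer (θ from 0 to 2π): 2842π.

Therefore ∮_C F · dr = 2842π.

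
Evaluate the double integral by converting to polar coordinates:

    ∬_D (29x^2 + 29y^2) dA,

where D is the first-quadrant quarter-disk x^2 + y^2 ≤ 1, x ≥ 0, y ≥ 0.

The region D is 0 ≤ r ≤ 1, 0 ≤ θ ≤ π/2 in polar coordinates, where x = r cos(θ), y = r sin(θ), and dA = r dr dθ.

Under the substitution, the integrand becomes 29r^2, so

    ∬_D (29x^2 + 29y^2) dA = ∫_{0}^{π/2} ∫_{0}^{1} (29r^2) · r dr dθ.

Inner integral (in r): ∫_{0}^{1} (29r^2) · r dr = 29/4.

Outer integral (in θ): ∫_{0}^{π/2} (29/4) dθ = 29π/8.

Therefore ∬_D (29x^2 + 29y^2) dA = 29π/8.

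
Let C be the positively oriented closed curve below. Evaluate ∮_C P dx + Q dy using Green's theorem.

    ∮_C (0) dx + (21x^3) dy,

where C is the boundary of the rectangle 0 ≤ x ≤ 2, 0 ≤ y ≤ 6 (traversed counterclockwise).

Green's theorem converts the closed line integral into a double integral over the enclosed region D:

    ∮_C P dx + Q dy = ∬_D (∂Q/∂x - ∂P/∂y) dA.

Here P = 0, Q = 21x^3, so

    ∂Q/∂x = 63x^2,    ∂P/∂y = 0,
    ∂Q/∂x - ∂P/∂y = 63x^2.

D is the region 0 ≤ x ≤ 2, 0 ≤ y ≤ 6. Evaluating the double integral:

    ∬_D (63x^2) dA = ∫_0^{2} ∫_0^{6} (63x^2) dy dx.

Inner (y from 0 to 6): 378x^2.
Outer (x from 0 to 2): 1008.

Therefore ∮_C P dx + Q dy = 1008.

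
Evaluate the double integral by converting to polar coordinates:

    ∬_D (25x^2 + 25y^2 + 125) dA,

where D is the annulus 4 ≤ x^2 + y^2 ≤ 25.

The region D is 2 ≤ r ≤ 5, 0 ≤ θ ≤ 2π in polar coordinates, where x = r cos(θ), y = r sin(θ), and dA = r dr dθ.

Under the substitution, the integrand becomes 25r^2 + 125, so

    ∬_D (25x^2 + 25y^2 + 125) dA = ∫_{0}^{2π} ∫_{2}^{5} (25r^2 + 125) · r dr dθ.

Inner integral (in r): ∫_{2}^{5} (25r^2 + 125) · r dr = 20475/4.

Outer integral (in θ): ∫_{0}^{2π} (20475/4) dθ = 20475π/2.

Therefore ∬_D (25x^2 + 25y^2 + 125) dA = 20475π/2.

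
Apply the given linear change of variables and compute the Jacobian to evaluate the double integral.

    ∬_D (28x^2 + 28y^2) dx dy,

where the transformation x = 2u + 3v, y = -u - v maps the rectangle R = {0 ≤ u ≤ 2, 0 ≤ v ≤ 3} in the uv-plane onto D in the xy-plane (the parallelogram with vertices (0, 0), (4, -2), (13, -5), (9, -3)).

Compute the Jacobian determinant of (x, y) with respect to (u, v):

    ∂(x,y)/∂(u,v) = | 2  3 | = (2)(-1) - (3)(-1) = 1.
                   | -1  -1 |

Its absolute value is |J| = 1 (the area scaling factor).

Substituting x = 2u + 3v, y = -u - v into the integrand,

    28x^2 + 28y^2 → 140u^2 + 392u v + 280v^2,

so the integral becomes

    ∬_R (140u^2 + 392u v + 280v^2) · |J| du dv = ∫_0^2 ∫_0^3 (140u^2 + 392u v + 280v^2) dv du.

Inner (v): 420u^2 + 1764u + 2520.
Outer (u): 9688.

Therefore ∬_D (28x^2 + 28y^2) dx dy = 9688.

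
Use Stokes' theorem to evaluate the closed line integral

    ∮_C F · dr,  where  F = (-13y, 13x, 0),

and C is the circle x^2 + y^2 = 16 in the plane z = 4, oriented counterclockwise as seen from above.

Let S be the flat disk x^2 + y^2 ≤ 16 in the plane z = 4, with upward unit normal n̂ = ẑ. By Stokes' theorem,

    ∮_C F · dr = ∬_S (∇ × F) · n̂ dS = ∬_D (curl F)_z dA,

where D is the disk x^2 + y^2 ≤ 16.

Compute the curl of F = (-13y, 13x, 0):
    (∇ × F)_x = ∂F_z/∂y - ∂F_y/∂z = 0,
    (∇ × F)_y = ∂F_x/∂z - ∂F_z/∂x = 0,
    (∇ × F)_z = ∂F_y/∂x - ∂F_x/∂y = 26.

On z = 4, (curl F)_z = 26.

Convert to polar (x = r cos θ, y = r sin θ, dA = r dr dθ); the integrand becomes 26, so

    ∬_D (curl F)_z dA = ∫_0^{2π} ∫_0^{4} (26) · r dr dθ.

Inner (r from 0 to 4): 208.
Outer (θ from 0 to 2π): 416π.

Therefore ∮_C F · dr = 416π.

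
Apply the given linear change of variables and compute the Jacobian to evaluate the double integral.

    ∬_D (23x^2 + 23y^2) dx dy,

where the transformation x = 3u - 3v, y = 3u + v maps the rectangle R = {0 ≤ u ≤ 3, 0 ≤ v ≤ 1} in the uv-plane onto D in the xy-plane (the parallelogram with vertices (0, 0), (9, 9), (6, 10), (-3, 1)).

Compute the Jacobian determinant of (x, y) with respect to (u, v):

    ∂(x,y)/∂(u,v) = | 3  -3 | = (3)(1) - (-3)(3) = 12.
                   | 3  1 |

Its absolute value is |J| = 12 (the area scaling factor).

Substituting x = 3u - 3v, y = 3u + v into the integrand,

    23x^2 + 23y^2 → 414u^2 - 276u v + 230v^2,

so the integral becomes

    ∬_R (414u^2 - 276u v + 230v^2) · |J| du dv = ∫_0^3 ∫_0^1 (4968u^2 - 3312u v + 2760v^2) dv du.

Inner (v): 4968u^2 - 1656u + 920.
Outer (u): 40020.

Therefore ∬_D (23x^2 + 23y^2) dx dy = 40020.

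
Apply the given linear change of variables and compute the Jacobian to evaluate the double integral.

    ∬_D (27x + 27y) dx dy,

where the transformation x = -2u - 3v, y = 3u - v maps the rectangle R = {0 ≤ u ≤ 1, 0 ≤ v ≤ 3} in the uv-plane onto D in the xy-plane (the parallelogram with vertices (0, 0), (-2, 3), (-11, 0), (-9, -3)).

Compute the Jacobian determinant of (x, y) with respect to (u, v):

    ∂(x,y)/∂(u,v) = | -2  -3 | = (-2)(-1) - (-3)(3) = 11.
                   | 3  -1 |

Its absolute value is |J| = 11 (the area scaling factor).

Substituting x = -2u - 3v, y = 3u - v into the integrand,

    27x + 27y → 27u - 108v,

so the integral becomes

    ∬_R (27u - 108v) · |J| du dv = ∫_0^1 ∫_0^3 (297u - 1188v) dv du.

Inner (v): 891u - 5346.
Outer (u): -9801/2.

Therefore ∬_D (27x + 27y) dx dy = -9801/2.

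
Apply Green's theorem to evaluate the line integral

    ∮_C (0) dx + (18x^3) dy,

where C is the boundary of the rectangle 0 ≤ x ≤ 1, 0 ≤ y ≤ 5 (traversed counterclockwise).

Green's theorem converts the closed line integral into a double integral over the enclosed region D:

    ∮_C P dx + Q dy = ∬_D (∂Q/∂x - ∂P/∂y) dA.

Here P = 0, Q = 18x^3, so

    ∂Q/∂x = 54x^2,    ∂P/∂y = 0,
    ∂Q/∂x - ∂P/∂y = 54x^2.

D is the region 0 ≤ x ≤ 1, 0 ≤ y ≤ 5. Evaluating the double integral:

    ∬_D (54x^2) dA = ∫_0^{1} ∫_0^{5} (54x^2) dy dx.

Inner (y from 0 to 5): 270x^2.
Outer (x from 0 to 1): 90.

Therefore ∮_C P dx + Q dy = 90.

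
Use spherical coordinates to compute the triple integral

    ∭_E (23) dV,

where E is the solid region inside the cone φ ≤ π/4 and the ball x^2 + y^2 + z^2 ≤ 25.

In spherical coordinates, x = ρ sin(φ) cos(θ), y = ρ sin(φ) sin(θ), z = ρ cos(φ), and dV = ρ^2 sin(φ) dρ dφ dθ.

The integrand becomes 23, so

    ∭_E (23) dV = ∫_{0}^{2π} ∫_{0}^{π/4} ∫_{0}^{5} (23) · ρ^2 sin(φ) dρ dφ dθ.

Inner (ρ): 2875sin(φ)/3.
Middle (φ): 2875/3 - 2875sqrt(2)/6.
Outer (θ): 2875π (2 - sqrt(2))/3.

Therefore the triple integral equals 2875π (2 - sqrt(2))/3.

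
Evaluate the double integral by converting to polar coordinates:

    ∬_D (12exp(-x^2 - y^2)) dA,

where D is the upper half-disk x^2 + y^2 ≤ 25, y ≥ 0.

The region D is 0 ≤ r ≤ 5, 0 ≤ θ ≤ π in polar coordinates, where x = r cos(θ), y = r sin(θ), and dA = r dr dθ.

Under the substitution, the integrand becomes 12exp(-r^2), so

    ∬_D (12exp(-x^2 - y^2)) dA = ∫_{0}^{π} ∫_{0}^{5} (12exp(-r^2)) · r dr dθ.

Inner integral (in r): ∫_{0}^{5} (12exp(-r^2)) · r dr = 6 - 6exp(-25).

Outer integral (in θ): ∫_{0}^{π} (6 - 6exp(-25)) dθ = -6π exp(-25) + 6π.

Therefore ∬_D (12exp(-x^2 - y^2)) dA = -6π exp(-25) + 6π.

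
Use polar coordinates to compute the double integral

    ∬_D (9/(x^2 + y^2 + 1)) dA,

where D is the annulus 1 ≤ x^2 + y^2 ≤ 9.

The region D is 1 ≤ r ≤ 3, 0 ≤ θ ≤ 2π in polar coordinates, where x = r cos(θ), y = r sin(θ), and dA = r dr dθ.

Under the substitution, the integrand becomes 9/(r^2 + 1), so

    ∬_D (9/(x^2 + y^2 + 1)) dA = ∫_{0}^{2π} ∫_{1}^{3} (9/(r^2 + 1)) · r dr dθ.

Inner integral (in r): ∫_{1}^{3} (9/(r^2 + 1)) · r dr = 9log(5)/2.

Outer integral (in θ): ∫_{0}^{2π} (9log(5)/2) dθ = 9π log(5).

Therefore ∬_D (9/(x^2 + y^2 + 1)) dA = 9π log(5).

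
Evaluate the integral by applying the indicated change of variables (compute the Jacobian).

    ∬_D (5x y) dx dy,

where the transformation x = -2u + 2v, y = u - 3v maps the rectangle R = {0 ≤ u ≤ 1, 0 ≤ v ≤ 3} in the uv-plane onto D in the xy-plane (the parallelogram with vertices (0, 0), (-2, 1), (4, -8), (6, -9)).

Compute the Jacobian determinant of (x, y) with respect to (u, v):

    ∂(x,y)/∂(u,v) = | -2  2 | = (-2)(-3) - (2)(1) = 4.
                   | 1  -3 |

Its absolute value is |J| = 4 (the area scaling factor).

Substituting x = -2u + 2v, y = u - 3v into the integrand,

    5x y → -10u^2 + 40u v - 30v^2,

so the integral becomes

    ∬_R (-10u^2 + 40u v - 30v^2) · |J| du dv = ∫_0^1 ∫_0^3 (-40u^2 + 160u v - 120v^2) dv du.

Inner (v): -120u^2 + 720u - 1080.
Outer (u): -760.

Therefore ∬_D (5x y) dx dy = -760.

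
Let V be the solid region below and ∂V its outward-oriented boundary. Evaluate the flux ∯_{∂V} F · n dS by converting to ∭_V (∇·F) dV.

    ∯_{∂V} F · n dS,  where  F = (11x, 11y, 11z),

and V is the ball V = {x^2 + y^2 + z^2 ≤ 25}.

By the divergence theorem,

    ∯_{∂V} F · n dS = ∭_V (∇ · F) dV.

Compute the divergence:
    ∇ · F = ∂F_x/∂x + ∂F_y/∂y + ∂F_z/∂z = 11 + 11 + 11 = 33.

In spherical coordinates, x = ρ sin(φ) cos(θ), y = ρ sin(φ) sin(θ), z = ρ cos(φ), dV = ρ^2 sin(φ) dρ dφ dθ, with 0 ≤ ρ ≤ 5, 0 ≤ φ ≤ π, 0 ≤ θ ≤ 2π.

The integrand, after substitution and multiplying by the volume element, becomes (33) · ρ^2 sin(φ), so

    ∭_V (∇·F) dV = ∫_0^{2π} ∫_0^{π} ∫_0^{5} (33) · ρ^2 sin(φ) dρ dφ dθ.

Inner (ρ from 0 to 5): 1375sin(φ).
Middle (φ from 0 to π): 2750.
Outer (θ from 0 to 2π): 5500π.

Therefore ∯_{∂V} F · n dS = 5500π.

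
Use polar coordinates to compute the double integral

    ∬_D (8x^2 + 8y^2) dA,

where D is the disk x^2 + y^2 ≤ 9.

The region D is 0 ≤ r ≤ 3, 0 ≤ θ ≤ 2π in polar coordinates, where x = r cos(θ), y = r sin(θ), and dA = r dr dθ.

Under the substitution, the integrand becomes 8r^2, so

    ∬_D (8x^2 + 8y^2) dA = ∫_{0}^{2π} ∫_{0}^{3} (8r^2) · r dr dθ.

Inner integral (in r): ∫_{0}^{3} (8r^2) · r dr = 162.

Outer integral (in θ): ∫_{0}^{2π} (162) dθ = 324π.

Therefore ∬_D (8x^2 + 8y^2) dA = 324π.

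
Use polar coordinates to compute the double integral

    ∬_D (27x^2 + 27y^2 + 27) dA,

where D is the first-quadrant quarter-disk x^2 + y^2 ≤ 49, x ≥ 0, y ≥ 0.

The region D is 0 ≤ r ≤ 7, 0 ≤ θ ≤ π/2 in polar coordinates, where x = r cos(θ), y = r sin(θ), and dA = r dr dθ.

Under the substitution, the integrand becomes 27r^2 + 27, so

    ∬_D (27x^2 + 27y^2 + 27) dA = ∫_{0}^{π/2} ∫_{0}^{7} (27r^2 + 27) · r dr dθ.

Inner integral (in r): ∫_{0}^{7} (27r^2 + 27) · r dr = 67473/4.

Outer integral (in θ): ∫_{0}^{π/2} (67473/4) dθ = 67473π/8.

Therefore ∬_D (27x^2 + 27y^2 + 27) dA = 67473π/8.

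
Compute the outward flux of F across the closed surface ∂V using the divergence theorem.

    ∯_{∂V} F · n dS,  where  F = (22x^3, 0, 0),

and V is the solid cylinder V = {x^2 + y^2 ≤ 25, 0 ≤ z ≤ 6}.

By the divergence theorem,

    ∯_{∂V} F · n dS = ∭_V (∇ · F) dV.

Compute the divergence:
    ∇ · F = ∂F_x/∂x + ∂F_y/∂y + ∂F_z/∂z = 66x^2 + 0 + 0 = 66x^2.

In cylindrical coordinates, x = r cos(θ), y = r sin(θ), z = z, dV = r dr dθ dz, with 0 ≤ r ≤ 5, 0 ≤ θ ≤ 2π, 0 ≤ z ≤ 6.

The integrand, after substitution and multiplying by the volume element, becomes (66r^2cos(θ)^2) · r, so

    ∭_V (∇·F) dV = ∫_0^{2π} ∫_0^{5} ∫_0^{6} (66r^2cos(θ)^2) · r dz dr dθ.

Inner (z from 0 to 6): 396r^3cos(θ)^2.
Middle (r from 0 to 5): 61875cos(θ)^2.
Outer (θ from 0 to 2π): 61875π.

Therefore ∯_{∂V} F · n dS = 61875π.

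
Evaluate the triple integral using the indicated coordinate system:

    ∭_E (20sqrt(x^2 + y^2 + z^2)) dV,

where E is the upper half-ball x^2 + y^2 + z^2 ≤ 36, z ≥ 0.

In spherical coordinates, x = ρ sin(φ) cos(θ), y = ρ sin(φ) sin(θ), z = ρ cos(φ), and dV = ρ^2 sin(φ) dρ dφ dθ.

The integrand becomes 20ρ, so

    ∭_E (20sqrt(x^2 + y^2 + z^2)) dV = ∫_{0}^{2π} ∫_{0}^{π/2} ∫_{0}^{6} (20ρ) · ρ^2 sin(φ) dρ dφ dθ.

Inner (ρ): 6480sin(φ).
Middle (φ): 6480.
Outer (θ): 12960π.

Therefore the triple integral equals 12960π.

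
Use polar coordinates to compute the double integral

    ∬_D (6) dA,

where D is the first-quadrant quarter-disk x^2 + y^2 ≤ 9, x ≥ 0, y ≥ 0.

The region D is 0 ≤ r ≤ 3, 0 ≤ θ ≤ π/2 in polar coordinates, where x = r cos(θ), y = r sin(θ), and dA = r dr dθ.

Under the substitution, the integrand becomes 6, so

    ∬_D (6) dA = ∫_{0}^{π/2} ∫_{0}^{3} (6) · r dr dθ.

Inner integral (in r): ∫_{0}^{3} (6) · r dr = 27.

Outer integral (in θ): ∫_{0}^{π/2} (27) dθ = 27π/2.

Therefore ∬_D (6) dA = 27π/2.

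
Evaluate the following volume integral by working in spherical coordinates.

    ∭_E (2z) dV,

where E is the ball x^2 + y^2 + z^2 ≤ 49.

In spherical coordinates, x = ρ sin(φ) cos(θ), y = ρ sin(φ) sin(θ), z = ρ cos(φ), and dV = ρ^2 sin(φ) dρ dφ dθ.

The integrand becomes 2ρ cos(φ), so

    ∭_E (2z) dV = ∫_{0}^{2π} ∫_{0}^{π} ∫_{0}^{7} (2ρ cos(φ)) · ρ^2 sin(φ) dρ dφ dθ.

Inner (ρ): 2401sin(2φ)/4.
Middle (φ): 0.
Outer (θ): 0.

Therefore the triple integral equals 0.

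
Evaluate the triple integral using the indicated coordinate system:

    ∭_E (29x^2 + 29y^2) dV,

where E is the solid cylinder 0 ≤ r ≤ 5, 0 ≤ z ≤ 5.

In cylindrical coordinates, x = r cos(θ), y = r sin(θ), z = z, and dV = r dr dθ dz.

The integrand becomes 29r^2, so

    ∭_E (29x^2 + 29y^2) dV = ∫_{0}^{2π} ∫_{0}^{5} ∫_{0}^{5} (29r^2) · r dz dr dθ.

Inner (z): 145r^3.
Middle (r from 0 to 5): 90625/4.
Outer (θ): 90625π/2.

Therefore the triple integral equals 90625π/2.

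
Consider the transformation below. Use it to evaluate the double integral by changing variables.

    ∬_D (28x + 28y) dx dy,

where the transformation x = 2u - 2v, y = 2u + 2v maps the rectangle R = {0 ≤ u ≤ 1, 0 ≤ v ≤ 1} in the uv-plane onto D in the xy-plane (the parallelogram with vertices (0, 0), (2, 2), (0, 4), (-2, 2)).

Compute the Jacobian determinant of (x, y) with respect to (u, v):

    ∂(x,y)/∂(u,v) = | 2  -2 | = (2)(2) - (-2)(2) = 8.
                   | 2  2 |

Its absolute value is |J| = 8 (the area scaling factor).

Substituting x = 2u - 2v, y = 2u + 2v into the integrand,

    28x + 28y → 112u,

so the integral becomes

    ∬_R (112u) · |J| du dv = ∫_0^1 ∫_0^1 (896u) dv du.

Inner (v): 896u.
Outer (u): 448.

Therefore ∬_D (28x + 28y) dx dy = 448.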